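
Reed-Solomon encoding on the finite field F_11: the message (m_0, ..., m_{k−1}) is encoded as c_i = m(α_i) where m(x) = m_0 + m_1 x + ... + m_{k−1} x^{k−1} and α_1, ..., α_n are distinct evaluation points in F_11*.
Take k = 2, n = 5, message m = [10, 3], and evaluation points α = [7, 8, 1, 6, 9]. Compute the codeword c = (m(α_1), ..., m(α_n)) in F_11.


c = [9, 1, 2, 6, 4]

Message polynomial: m(x) = 10 + 3·x (mod 11).
For each evaluation point α_i, compute m(α_i) mod 11:
  α_1 = 7: Horner steps 3 → 9, so m(7) = 9.
  α_2 = 8: Horner steps 3 → 1, so m(8) = 1.
  α_3 = 1: Horner steps 3 → 2, so m(1) = 2.
  α_4 = 6: Horner steps 3 → 6, so m(6) = 6.
  α_5 = 9: Horner steps 3 → 4, so m(9) = 4.
Codeword c = [9, 1, 2, 6, 4] ∈ F_11^5.


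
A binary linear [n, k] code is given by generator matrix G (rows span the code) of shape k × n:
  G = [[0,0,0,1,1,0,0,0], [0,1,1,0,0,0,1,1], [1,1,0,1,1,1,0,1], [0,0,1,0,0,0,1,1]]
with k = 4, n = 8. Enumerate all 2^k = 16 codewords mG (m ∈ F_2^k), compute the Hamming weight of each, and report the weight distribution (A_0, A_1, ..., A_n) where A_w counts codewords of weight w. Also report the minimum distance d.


Weight distribution: A_0 = 1, A_1 = 1, A_2 = 1, A_3 = 3, A_4 = 3, A_5 = 3, A_6 = 3, A_7 = 1. Minimum distance d = 1.

Enumerate all 2^4 = 16 messages m ∈ F_2^4.
For each, compute codeword c = mG in F_2^8, then tally its weight.
  m = 0000 → c = 00000000, weight = 0.
  m = 1000 → c = 00011000, weight = 2.
  m = 0100 → c = 01100011, weight = 4.
  m = 1100 → c = 01111011, weight = 6.
  m = 0010 → c = 11011101, weight = 6.
  m = 1010 → c = 11000101, weight = 4.
  m = 0110 → c = 10111110, weight = 6.
  m = 1110 → c = 10100110, weight = 4.
  m = 0001 → c = 00100011, weight = 3.
  m = 1001 → c = 00111011, weight = 5.
  m = 0101 → c = 01000000, weight = 1.
  m = 1101 → c = 01011000, weight = 3.
  m = 0011 → c = 11111110, weight = 7.
  m = 1011 → c = 11100110, weight = 5.
  m = 0111 → c = 10011101, weight = 5.
  m = 1111 → c = 10000101, weight = 3.
Tally weights:
  weight 0: 1 codewords.
  weight 1: 1 codewords.
  weight 2: 1 codewords.
  weight 3: 3 codewords.
  weight 4: 3 codewords.
  weight 5: 3 codewords.
  weight 6: 3 codewords.
  weight 7: 1 codewords.
Minimum distance d = smallest w > 0 with A_w > 0 = 1.
Sanity: Σ A_w = 16 = 2^4 = 16 ✓.


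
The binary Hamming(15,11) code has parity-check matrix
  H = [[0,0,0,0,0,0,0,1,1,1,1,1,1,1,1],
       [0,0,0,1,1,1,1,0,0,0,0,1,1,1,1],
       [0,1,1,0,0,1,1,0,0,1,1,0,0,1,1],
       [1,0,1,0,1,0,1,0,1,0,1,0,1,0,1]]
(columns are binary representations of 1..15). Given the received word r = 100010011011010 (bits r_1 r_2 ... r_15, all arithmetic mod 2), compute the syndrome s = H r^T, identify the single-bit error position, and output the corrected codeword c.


s = (1, 1, 0, 0)^T, error position = 12, corrected codeword c = 100010011010010

Compute s = H r^T mod 2 one row at a time:
  s_1 = 1 + 1 + 0 + 1 + 1 + 0 + 1 + 0 = 5 ≡ 1 (mod 2).
  s_2 = 0 + 1 + 0 + 0 + 1 + 0 + 1 + 0 = 3 ≡ 1 (mod 2).
  s_3 = 0 + 0 + 0 + 0 + 0 + 1 + 1 + 0 = 2 ≡ 0 (mod 2).
  s_4 = 1 + 0 + 1 + 0 + 1 + 1 + 0 + 0 = 4 ≡ 0 (mod 2).
s = (1, 1, 0, 0)^T — this equals column 12 of H (binary 1100), so error is at position 12.
Correct: flip bit 12 of r = 100010011011010 to get c = 100010011010010.


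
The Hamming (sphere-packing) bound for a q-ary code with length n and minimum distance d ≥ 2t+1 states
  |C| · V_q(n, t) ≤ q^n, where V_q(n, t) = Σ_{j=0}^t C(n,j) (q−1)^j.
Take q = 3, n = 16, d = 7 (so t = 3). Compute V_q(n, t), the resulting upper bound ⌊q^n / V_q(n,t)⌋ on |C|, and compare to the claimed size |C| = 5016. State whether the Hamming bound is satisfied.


V_q(n, t) = 4993, q^n = 43046721, Hamming bound = 8621, |C| = 5016 ≤ bound (satisfied).

Step 1: Compute V_q(n, t) = Σ_{j=0}^3 C(n, j) (q−1)^j.
  j = 0: C(16,0)·(2)^0 = 1·1 = 1.
  j = 1: C(16,1)·(2)^1 = 16·2 = 32.
  j = 2: C(16,2)·(2)^2 = 120·4 = 480.
  j = 3: C(16,3)·(2)^3 = 560·8 = 4480.
  V_q(n, t) = 1 + 32 + 480 + 4480 = 4993.
Step 2: q^n = 3^16 = 43046721.
Step 3: Hamming bound ⌊q^n / V_q(n,t)⌋ = ⌊43046721/4993⌋ = 8621.
Step 4: Compare |C| = 5016 to 8621: satisfied.
The claimed |C| lies below the Hamming bound.


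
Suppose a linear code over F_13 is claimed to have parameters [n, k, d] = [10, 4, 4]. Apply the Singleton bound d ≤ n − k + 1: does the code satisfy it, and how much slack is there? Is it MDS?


Singleton RHS = n − k + 1 = 7, slack = 3, bound satisfied, not MDS.

Singleton bound: d ≤ n − k + 1.
Here n = 10, k = 4, so n − k + 1 = 7.
Given d = 4, check d ≤ 7: YES.
Slack = (n − k + 1) − d = 3.
The code is NOT MDS (slack = 3 > 0).
Description: the claimed parameters are [10, 4, 4]_13; such a code would be non-MDS.


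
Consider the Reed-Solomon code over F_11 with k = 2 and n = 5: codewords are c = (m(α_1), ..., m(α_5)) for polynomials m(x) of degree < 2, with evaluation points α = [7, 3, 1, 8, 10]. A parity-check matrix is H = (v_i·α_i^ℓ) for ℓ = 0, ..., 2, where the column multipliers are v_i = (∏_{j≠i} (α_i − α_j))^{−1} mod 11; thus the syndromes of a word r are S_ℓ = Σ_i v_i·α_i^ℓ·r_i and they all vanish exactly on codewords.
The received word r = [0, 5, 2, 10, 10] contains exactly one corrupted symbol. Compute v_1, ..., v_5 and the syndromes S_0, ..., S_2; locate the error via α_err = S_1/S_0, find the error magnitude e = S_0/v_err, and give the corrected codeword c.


S = (2, 5, 7), error at position 4, error magnitude e = 3, c = [0, 5, 2, 7, 10].

Step 1: column multipliers v_i = (∏_{j≠i}(α_i − α_j))^{−1} mod 11.
  i = 1 (α = 7): (7−3)(7−1)(7−8)(7−10) = 4·6·(−1)·(−3) = 72 ≡ 6, so v_1 = 6^{−1} = 2 (mod 11).
  i = 2 (α = 3): (3−7)(3−1)(3−8)(3−10) = (−4)·2·(−5)·(−7) = −280 ≡ 6, so v_2 = 6^{−1} = 2 (mod 11).
  i = 3 (α = 1): (1−7)(1−3)(1−8)(1−10) = (−6)·(−2)·(−7)·(−9) = 756 ≡ 8, so v_3 = 8^{−1} = 7 (mod 11).
  i = 4 (α = 8): (8−7)(8−3)(8−1)(8−10) = 1·5·7·(−2) = −70 ≡ 7, so v_4 = 7^{−1} = 8 (mod 11).
  i = 5 (α = 10): (10−7)(10−3)(10−1)(10−8) = 3·7·9·2 = 378 ≡ 4, so v_5 = 4^{−1} = 3 (mod 11).
  v = [2, 2, 7, 8, 3].
Step 2: syndromes of r = [0, 5, 2, 10, 10] (all sums mod 11).
  S_0 = Σ v_i r_i = 2·0 + 2·5 + 7·2 + 8·10 + 3·10 = 134 ≡ 2.
  S_1 = Σ v_i α_i r_i = 2·7·0 + 2·3·5 + 7·1·2 + 8·8·10 + 3·10·10 = 984 ≡ 5.
  α_i^2 mod 11 = [5, 9, 1, 9, 1].
  S_2 = Σ v_i α_i^2 r_i = 2·5·0 + 2·9·5 + 7·1·2 + 8·9·10 + 3·1·10 = 854 ≡ 7.
  S = (2, 5, 7) ≠ 0, so r is not a codeword (an error is present).
Step 3: locate the error. For a single error e at position i, S_ℓ = v_i·e·α_i^ℓ, so α_err = S_1/S_0.
  S_0^{−1} = 2^{−1} = 6 (mod 11), so α_err = 5·6 = 30 ≡ 8 = α_4. Error position i = 4.
  Consistency check: S_2/S_1 = 7·9 = 63 ≡ 8 = α_err ✓ (single-error assumption holds).
Step 4: error magnitude e = S_0/v_4 = S_0·∏_{j≠4}(α_4 − α_j) = 2·7 = 14 ≡ 3 (mod 11).
Step 5: correct position 4: c_4 = r_4 − e = 10 − 3 ≡ 7 (mod 11). Hence c = [0, 5, 2, 7, 10].
  Check: interpolating c through the α_i gives m(x) = 6 + 7·x (degree < 2) with m(α_i) = c_i for every i, so c is indeed a codeword.


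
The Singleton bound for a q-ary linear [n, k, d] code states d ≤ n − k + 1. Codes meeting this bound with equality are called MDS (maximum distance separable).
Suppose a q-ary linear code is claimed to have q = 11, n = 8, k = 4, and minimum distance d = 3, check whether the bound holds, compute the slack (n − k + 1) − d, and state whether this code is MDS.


Singleton RHS = n − k + 1 = 5, slack = 2, bound satisfied, not MDS.

Singleton bound: d ≤ n − k + 1.
Here n = 8, k = 4, so n − k + 1 = 5.
Given d = 3, check d ≤ 5: YES.
Slack = (n − k + 1) − d = 2.
The code is NOT MDS (slack = 2 > 0).
Description: the claimed parameters are [8, 4, 3]_11; such a code would be non-MDS.


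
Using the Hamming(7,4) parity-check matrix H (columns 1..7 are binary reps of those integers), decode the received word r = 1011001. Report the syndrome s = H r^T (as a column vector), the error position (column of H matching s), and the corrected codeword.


s = (0, 0, 1)^T, error position = 1, corrected codeword c = 0011001

Compute s = H r^T mod 2 one row at a time:
  s_1 = 1 + 0 + 0 + 1 = 2 ≡ 0 (mod 2).
  s_2 = 0 + 1 + 0 + 1 = 2 ≡ 0 (mod 2).
  s_3 = 1 + 1 + 0 + 1 = 3 ≡ 1 (mod 2).
s = (0, 0, 1)^T — this equals column 1 of H (binary 001), so error is at position 1.
Correct: flip bit 1 of r = 1011001 to get c = 0011001.


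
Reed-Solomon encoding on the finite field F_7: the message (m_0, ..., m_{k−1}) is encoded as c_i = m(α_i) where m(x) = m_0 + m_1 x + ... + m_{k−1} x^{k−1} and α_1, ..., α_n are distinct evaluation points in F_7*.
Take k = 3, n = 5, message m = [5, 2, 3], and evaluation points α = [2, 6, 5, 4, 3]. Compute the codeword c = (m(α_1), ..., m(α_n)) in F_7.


c = [0, 6, 6, 5, 3]

Message polynomial: m(x) = 5 + 2·x + 3·x^2 (mod 7).
For each evaluation point α_i, compute m(α_i) mod 7:
  α_1 = 2: Horner steps 3 → 1 → 0, so m(2) = 0.
  α_2 = 6: Horner steps 3 → 6 → 6, so m(6) = 6.
  α_3 = 5: Horner steps 3 → 3 → 6, so m(5) = 6.
  α_4 = 4: Horner steps 3 → 0 → 5, so m(4) = 5.
  α_5 = 3: Horner steps 3 → 4 → 3, so m(3) = 3.
Codeword c = [0, 6, 6, 5, 3] ∈ F_7^5.


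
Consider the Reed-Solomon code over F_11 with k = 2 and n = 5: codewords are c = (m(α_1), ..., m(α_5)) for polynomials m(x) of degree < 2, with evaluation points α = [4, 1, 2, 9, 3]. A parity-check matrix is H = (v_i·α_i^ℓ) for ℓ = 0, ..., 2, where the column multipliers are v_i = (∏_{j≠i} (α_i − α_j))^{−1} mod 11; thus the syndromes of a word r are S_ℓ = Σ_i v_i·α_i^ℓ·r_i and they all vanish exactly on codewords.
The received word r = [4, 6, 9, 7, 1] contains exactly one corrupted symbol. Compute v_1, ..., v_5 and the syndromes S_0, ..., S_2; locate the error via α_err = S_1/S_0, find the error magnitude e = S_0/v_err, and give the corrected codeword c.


S = (4, 3, 5), error at position 4, error magnitude e = 10, c = [4, 6, 9, 8, 1].

Step 1: column multipliers v_i = (∏_{j≠i}(α_i − α_j))^{−1} mod 11.
  i = 1 (α = 4): (4−1)(4−2)(4−9)(4−3) = 3·2·(−5)·1 = −30 ≡ 3, so v_1 = 3^{−1} = 4 (mod 11).
  i = 2 (α = 1): (1−4)(1−2)(1−9)(1−3) = (−3)·(−1)·(−8)·(−2) = 48 ≡ 4, so v_2 = 4^{−1} = 3 (mod 11).
  i = 3 (α = 2): (2−4)(2−1)(2−9)(2−3) = (−2)·1·(−7)·(−1) = −14 ≡ 8, so v_3 = 8^{−1} = 7 (mod 11).
  i = 4 (α = 9): (9−4)(9−1)(9−2)(9−3) = 5·8·7·6 = 1680 ≡ 8, so v_4 = 8^{−1} = 7 (mod 11).
  i = 5 (α = 3): (3−4)(3−1)(3−2)(3−9) = (−1)·2·1·(−6) = 12 ≡ 1, so v_5 = 1^{−1} = 1 (mod 11).
  v = [4, 3, 7, 7, 1].
Step 2: syndromes of r = [4, 6, 9, 7, 1] (all sums mod 11).
  S_0 = Σ v_i r_i = 4·4 + 3·6 + 7·9 + 7·7 + 1·1 = 147 ≡ 4.
  S_1 = Σ v_i α_i r_i = 4·4·4 + 3·1·6 + 7·2·9 + 7·9·7 + 1·3·1 = 652 ≡ 3.
  α_i^2 mod 11 = [5, 1, 4, 4, 9].
  S_2 = Σ v_i α_i^2 r_i = 4·5·4 + 3·1·6 + 7·4·9 + 7·4·7 + 1·9·1 = 555 ≡ 5.
  S = (4, 3, 5) ≠ 0, so r is not a codeword (an error is present).
Step 3: locate the error. For a single error e at position i, S_ℓ = v_i·e·α_i^ℓ, so α_err = S_1/S_0.
  S_0^{−1} = 4^{−1} = 3 (mod 11), so α_err = 3·3 = 9 ≡ 9 = α_4. Error position i = 4.
  Consistency check: S_2/S_1 = 5·4 = 20 ≡ 9 = α_err ✓ (single-error assumption holds).
Step 4: error magnitude e = S_0/v_4 = S_0·∏_{j≠4}(α_4 − α_j) = 4·8 = 32 ≡ 10 (mod 11).
Step 5: correct position 4: c_4 = r_4 − e = 7 − 10 ≡ 8 (mod 11). Hence c = [4, 6, 9, 8, 1].
  Check: interpolating c through the α_i gives m(x) = 3 + 3·x (degree < 2) with m(α_i) = c_i for every i, so c is indeed a codeword.


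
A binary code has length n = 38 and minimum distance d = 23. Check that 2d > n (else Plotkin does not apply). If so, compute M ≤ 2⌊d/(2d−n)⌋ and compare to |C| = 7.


Plotkin bound M ≤ 4; given |C| = 7 > bound (violated).

Check applicability: 2d = 46, n = 38.
2d − n = 8 > 0, so Plotkin applies.
Compute d/(2d−n) = 23/8 ≈ 2.8750.
⌊d/(2d−n)⌋ = 2.
Plotkin bound: M ≤ 2·2 = 4.
Given |C| = 7, check: VIOLATED.
This |C| is above the Plotkin bound, so no binary code with n = 38, d = 23 and 7 codewords exists.


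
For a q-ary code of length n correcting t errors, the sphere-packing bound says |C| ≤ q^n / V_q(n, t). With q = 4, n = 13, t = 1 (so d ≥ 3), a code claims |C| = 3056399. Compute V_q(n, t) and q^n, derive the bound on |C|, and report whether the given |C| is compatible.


V_q(n, t) = 40, q^n = 67108864, Hamming bound = 1677721, |C| = 3056399 > bound (violated).

Step 1: Compute V_q(n, t) = Σ_{j=0}^1 C(n, j) (q−1)^j.
  j = 0: C(13,0)·(3)^0 = 1·1 = 1.
  j = 1: C(13,1)·(3)^1 = 13·3 = 39.
  V_q(n, t) = 1 + 39 = 40.
Step 2: q^n = 4^13 = 67108864.
Step 3: Hamming bound ⌊q^n / V_q(n,t)⌋ = ⌊67108864/40⌋ = 1677721.
Step 4: Compare |C| = 3056399 to 1677721: violated.
The claimed |C| lies above the Hamming bound, so no 4-ary code of length 13 with d ≥ 3 can have 3056399 codewords.


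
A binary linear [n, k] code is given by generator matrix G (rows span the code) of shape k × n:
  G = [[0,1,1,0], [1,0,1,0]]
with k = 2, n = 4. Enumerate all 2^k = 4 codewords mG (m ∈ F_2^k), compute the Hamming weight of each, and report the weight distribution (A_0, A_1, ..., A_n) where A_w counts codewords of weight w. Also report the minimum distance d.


Weight distribution: A_0 = 1, A_2 = 3. Minimum distance d = 2.

Enumerate all 2^2 = 4 messages m ∈ F_2^2.
For each, compute codeword c = mG in F_2^4, then tally its weight.
  m = 00 → c = 0000, weight = 0.
  m = 10 → c = 0110, weight = 2.
  m = 01 → c = 1010, weight = 2.
  m = 11 → c = 1100, weight = 2.
Tally weights:
  weight 0: 1 codewords.
  weight 2: 3 codewords.
Minimum distance d = smallest w > 0 with A_w > 0 = 2.
Sanity: Σ A_w = 4 = 2^2 = 4 ✓.


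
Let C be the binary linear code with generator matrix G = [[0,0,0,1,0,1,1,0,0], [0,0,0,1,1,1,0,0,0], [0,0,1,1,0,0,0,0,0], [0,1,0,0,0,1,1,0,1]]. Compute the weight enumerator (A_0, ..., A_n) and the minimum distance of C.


Weight distribution: A_0 = 1, A_2 = 2, A_3 = 6, A_4 = 3, A_5 = 2, A_6 = 2. Minimum distance d = 2.

Enumerate all 2^4 = 16 messages m ∈ F_2^4.
For each, compute codeword c = mG in F_2^9, then tally its weight.
  m = 0000 → c = 000000000, weight = 0.
  m = 1000 → c = 000101100, weight = 3.
  m = 0100 → c = 000111000, weight = 3.
  m = 1100 → c = 000010100, weight = 2.
  m = 0010 → c = 001100000, weight = 2.
  m = 1010 → c = 001001100, weight = 3.
  m = 0110 → c = 001011000, weight = 3.
  m = 1110 → c = 001110100, weight = 4.
  m = 0001 → c = 010001101, weight = 4.
  m = 1001 → c = 010100001, weight = 3.
  m = 0101 → c = 010110101, weight = 5.
  m = 1101 → c = 010011001, weight = 4.
  m = 0011 → c = 011101101, weight = 6.
  m = 1011 → c = 011000001, weight = 3.
  m = 0111 → c = 011010101, weight = 5.
  m = 1111 → c = 011111001, weight = 6.
Tally weights:
  weight 0: 1 codewords.
  weight 2: 2 codewords.
  weight 3: 6 codewords.
  weight 4: 3 codewords.
  weight 5: 2 codewords.
  weight 6: 2 codewords.
Minimum distance d = smallest w > 0 with A_w > 0 = 2.
Sanity: Σ A_w = 16 = 2^4 = 16 ✓.


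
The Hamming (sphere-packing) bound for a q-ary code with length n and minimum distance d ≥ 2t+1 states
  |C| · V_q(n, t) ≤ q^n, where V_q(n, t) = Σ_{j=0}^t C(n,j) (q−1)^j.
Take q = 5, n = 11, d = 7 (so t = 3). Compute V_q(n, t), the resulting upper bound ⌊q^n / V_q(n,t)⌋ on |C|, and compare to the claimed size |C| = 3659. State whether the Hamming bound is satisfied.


V_q(n, t) = 11485, q^n = 48828125, Hamming bound = 4251, |C| = 3659 ≤ bound (satisfied).

Step 1: Compute V_q(n, t) = Σ_{j=0}^3 C(n, j) (q−1)^j.
  j = 0: C(11,0)·(4)^0 = 1·1 = 1.
  j = 1: C(11,1)·(4)^1 = 11·4 = 44.
  j = 2: C(11,2)·(4)^2 = 55·16 = 880.
  j = 3: C(11,3)·(4)^3 = 165·64 = 10560.
  V_q(n, t) = 1 + 44 + 880 + 10560 = 11485.
Step 2: q^n = 5^11 = 48828125.
Step 3: Hamming bound ⌊q^n / V_q(n,t)⌋ = ⌊48828125/11485⌋ = 4251.
Step 4: Compare |C| = 3659 to 4251: satisfied.
The claimed |C| lies below the Hamming bound.


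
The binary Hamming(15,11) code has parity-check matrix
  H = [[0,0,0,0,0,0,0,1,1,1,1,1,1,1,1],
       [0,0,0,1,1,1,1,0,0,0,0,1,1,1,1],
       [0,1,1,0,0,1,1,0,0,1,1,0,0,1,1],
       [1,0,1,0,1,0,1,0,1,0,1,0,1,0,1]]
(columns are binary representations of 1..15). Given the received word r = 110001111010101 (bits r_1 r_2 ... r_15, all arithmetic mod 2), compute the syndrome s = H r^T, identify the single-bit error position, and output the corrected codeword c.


s = (1, 0, 1, 0)^T, error position = 10, corrected codeword c = 110001111110101

Compute s = H r^T mod 2 one row at a time:
  s_1 = 1 + 1 + 0 + 1 + 0 + 1 + 0 + 1 = 5 ≡ 1 (mod 2).
  s_2 = 0 + 0 + 1 + 1 + 0 + 1 + 0 + 1 = 4 ≡ 0 (mod 2).
  s_3 = 1 + 0 + 1 + 1 + 0 + 1 + 0 + 1 = 5 ≡ 1 (mod 2).
  s_4 = 1 + 0 + 0 + 1 + 1 + 1 + 1 + 1 = 6 ≡ 0 (mod 2).
s = (1, 0, 1, 0)^T — this equals column 10 of H (binary 1010), so error is at position 10.
Correct: flip bit 10 of r = 110001111010101 to get c = 110001111110101.


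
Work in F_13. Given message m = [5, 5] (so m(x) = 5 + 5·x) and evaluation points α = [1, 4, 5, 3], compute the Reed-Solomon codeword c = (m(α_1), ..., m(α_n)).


c = [10, 12, 4, 7]

Message polynomial: m(x) = 5 + 5·x (mod 13).
For each evaluation point α_i, compute m(α_i) mod 13:
  α_1 = 1: Horner steps 5 → 10, so m(1) = 10.
  α_2 = 4: Horner steps 5 → 12, so m(4) = 12.
  α_3 = 5: Horner steps 5 → 4, so m(5) = 4.
  α_4 = 3: Horner steps 5 → 7, so m(3) = 7.
Codeword c = [10, 12, 4, 7] ∈ F_13^4.


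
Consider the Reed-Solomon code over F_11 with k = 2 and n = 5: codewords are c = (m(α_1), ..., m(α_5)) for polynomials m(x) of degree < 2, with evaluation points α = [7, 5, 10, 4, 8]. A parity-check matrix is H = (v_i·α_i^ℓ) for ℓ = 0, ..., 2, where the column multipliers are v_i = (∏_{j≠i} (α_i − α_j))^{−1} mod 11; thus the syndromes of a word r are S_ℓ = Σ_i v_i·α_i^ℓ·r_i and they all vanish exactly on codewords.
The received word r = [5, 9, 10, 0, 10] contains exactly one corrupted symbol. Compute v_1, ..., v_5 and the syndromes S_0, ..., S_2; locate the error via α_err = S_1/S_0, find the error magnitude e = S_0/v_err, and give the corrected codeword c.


S = (2, 5, 7), error at position 5, error magnitude e = 7, c = [5, 9, 10, 0, 3].

Step 1: column multipliers v_i = (∏_{j≠i}(α_i − α_j))^{−1} mod 11.
  i = 1 (α = 7): (7−5)(7−10)(7−4)(7−8) = 2·(−3)·3·(−1) = 18 ≡ 7, so v_1 = 7^{−1} = 8 (mod 11).
  i = 2 (α = 5): (5−7)(5−10)(5−4)(5−8) = (−2)·(−5)·1·(−3) = −30 ≡ 3, so v_2 = 3^{−1} = 4 (mod 11).
  i = 3 (α = 10): (10−7)(10−5)(10−4)(10−8) = 3·5·6·2 = 180 ≡ 4, so v_3 = 4^{−1} = 3 (mod 11).
  i = 4 (α = 4): (4−7)(4−5)(4−10)(4−8) = (−3)·(−1)·(−6)·(−4) = 72 ≡ 6, so v_4 = 6^{−1} = 2 (mod 11).
  i = 5 (α = 8): (8−7)(8−5)(8−10)(8−4) = 1·3·(−2)·4 = −24 ≡ 9, so v_5 = 9^{−1} = 5 (mod 11).
  v = [8, 4, 3, 2, 5].
Step 2: syndromes of r = [5, 9, 10, 0, 10] (all sums mod 11).
  S_0 = Σ v_i r_i = 8·5 + 4·9 + 3·10 + 2·0 + 5·10 = 156 ≡ 2.
  S_1 = Σ v_i α_i r_i = 8·7·5 + 4·5·9 + 3·10·10 + 2·4·0 + 5·8·10 = 1160 ≡ 5.
  α_i^2 mod 11 = [5, 3, 1, 5, 9].
  S_2 = Σ v_i α_i^2 r_i = 8·5·5 + 4·3·9 + 3·1·10 + 2·5·0 + 5·9·10 = 788 ≡ 7.
  S = (2, 5, 7) ≠ 0, so r is not a codeword (an error is present).
Step 3: locate the error. For a single error e at position i, S_ℓ = v_i·e·α_i^ℓ, so α_err = S_1/S_0.
  S_0^{−1} = 2^{−1} = 6 (mod 11), so α_err = 5·6 = 30 ≡ 8 = α_5. Error position i = 5.
  Consistency check: S_2/S_1 = 7·9 = 63 ≡ 8 = α_err ✓ (single-error assumption holds).
Step 4: error magnitude e = S_0/v_5 = S_0·∏_{j≠5}(α_5 − α_j) = 2·9 = 18 ≡ 7 (mod 11).
Step 5: correct position 5: c_5 = r_5 − e = 10 − 7 ≡ 3 (mod 11). Hence c = [5, 9, 10, 0, 3].
  Check: interpolating c through the α_i gives m(x) = 8 + 9·x (degree < 2) with m(α_i) = c_i for every i, so c is indeed a codeword.


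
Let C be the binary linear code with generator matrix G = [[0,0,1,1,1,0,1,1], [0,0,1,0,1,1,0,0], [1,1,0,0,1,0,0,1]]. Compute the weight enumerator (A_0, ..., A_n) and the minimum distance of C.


Weight distribution: A_0 = 1, A_3 = 1, A_4 = 2, A_5 = 3, A_6 = 1. Minimum distance d = 3.

Enumerate all 2^3 = 8 messages m ∈ F_2^3.
For each, compute codeword c = mG in F_2^8, then tally its weight.
  m = 000 → c = 00000000, weight = 0.
  m = 100 → c = 00111011, weight = 5.
  m = 010 → c = 00101100, weight = 3.
  m = 110 → c = 00010111, weight = 4.
  m = 001 → c = 11001001, weight = 4.
  m = 101 → c = 11110010, weight = 5.
  m = 011 → c = 11100101, weight = 5.
  m = 111 → c = 11011110, weight = 6.
Tally weights:
  weight 0: 1 codewords.
  weight 3: 1 codewords.
  weight 4: 2 codewords.
  weight 5: 3 codewords.
  weight 6: 1 codewords.
Minimum distance d = smallest w > 0 with A_w > 0 = 3.
Sanity: Σ A_w = 8 = 2^3 = 8 ✓.


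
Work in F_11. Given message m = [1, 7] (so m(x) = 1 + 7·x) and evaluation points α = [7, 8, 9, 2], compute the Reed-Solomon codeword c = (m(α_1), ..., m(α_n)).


c = [6, 2, 9, 4]

Message polynomial: m(x) = 1 + 7·x (mod 11).
For each evaluation point α_i, compute m(α_i) mod 11:
  α_1 = 7: Horner steps 7 → 6, so m(7) = 6.
  α_2 = 8: Horner steps 7 → 2, so m(8) = 2.
  α_3 = 9: Horner steps 7 → 9, so m(9) = 9.
  α_4 = 2: Horner steps 7 → 4, so m(2) = 4.
Codeword c = [6, 2, 9, 4] ∈ F_11^4.


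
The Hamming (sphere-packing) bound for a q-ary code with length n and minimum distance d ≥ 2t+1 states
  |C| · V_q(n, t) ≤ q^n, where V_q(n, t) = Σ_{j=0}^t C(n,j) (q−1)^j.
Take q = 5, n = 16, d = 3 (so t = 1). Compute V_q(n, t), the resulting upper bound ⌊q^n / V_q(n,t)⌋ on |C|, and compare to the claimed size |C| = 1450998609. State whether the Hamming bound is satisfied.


V_q(n, t) = 65, q^n = 152587890625, Hamming bound = 2347506009, |C| = 1450998609 ≤ bound (satisfied).

Step 1: Compute V_q(n, t) = Σ_{j=0}^1 C(n, j) (q−1)^j.
  j = 0: C(16,0)·(4)^0 = 1·1 = 1.
  j = 1: C(16,1)·(4)^1 = 16·4 = 64.
  V_q(n, t) = 1 + 64 = 65.
Step 2: q^n = 5^16 = 152587890625.
Step 3: Hamming bound ⌊q^n / V_q(n,t)⌋ = ⌊152587890625/65⌋ = 2347506009.
Step 4: Compare |C| = 1450998609 to 2347506009: satisfied.
The claimed |C| lies below the Hamming bound.


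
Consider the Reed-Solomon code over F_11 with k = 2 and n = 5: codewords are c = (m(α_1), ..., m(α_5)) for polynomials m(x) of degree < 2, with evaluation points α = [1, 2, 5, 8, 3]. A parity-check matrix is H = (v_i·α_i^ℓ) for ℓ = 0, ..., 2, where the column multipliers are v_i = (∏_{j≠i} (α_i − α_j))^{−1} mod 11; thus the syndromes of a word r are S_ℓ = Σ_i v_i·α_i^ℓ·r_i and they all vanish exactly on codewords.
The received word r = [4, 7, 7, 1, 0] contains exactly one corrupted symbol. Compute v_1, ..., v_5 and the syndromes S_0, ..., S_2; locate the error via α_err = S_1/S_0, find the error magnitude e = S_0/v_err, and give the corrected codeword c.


S = (4, 8, 5), error at position 2, error magnitude e = 5, c = [4, 2, 7, 1, 0].

Step 1: column multipliers v_i = (∏_{j≠i}(α_i − α_j))^{−1} mod 11.
  i = 1 (α = 1): (1−2)(1−5)(1−8)(1−3) = (−1)·(−4)·(−7)·(−2) = 56 ≡ 1, so v_1 = 1^{−1} = 1 (mod 11).
  i = 2 (α = 2): (2−1)(2−5)(2−8)(2−3) = 1·(−3)·(−6)·(−1) = −18 ≡ 4, so v_2 = 4^{−1} = 3 (mod 11).
  i = 3 (α = 5): (5−1)(5−2)(5−8)(5−3) = 4·3·(−3)·2 = −72 ≡ 5, so v_3 = 5^{−1} = 9 (mod 11).
  i = 4 (α = 8): (8−1)(8−2)(8−5)(8−3) = 7·6·3·5 = 630 ≡ 3, so v_4 = 3^{−1} = 4 (mod 11).
  i = 5 (α = 3): (3−1)(3−2)(3−5)(3−8) = 2·1·(−2)·(−5) = 20 ≡ 9, so v_5 = 9^{−1} = 5 (mod 11).
  v = [1, 3, 9, 4, 5].
Step 2: syndromes of r = [4, 7, 7, 1, 0] (all sums mod 11).
  S_0 = Σ v_i r_i = 1·4 + 3·7 + 9·7 + 4·1 + 5·0 = 92 ≡ 4.
  S_1 = Σ v_i α_i r_i = 1·1·4 + 3·2·7 + 9·5·7 + 4·8·1 + 5·3·0 = 393 ≡ 8.
  α_i^2 mod 11 = [1, 4, 3, 9, 9].
  S_2 = Σ v_i α_i^2 r_i = 1·1·4 + 3·4·7 + 9·3·7 + 4·9·1 + 5·9·0 = 313 ≡ 5.
  S = (4, 8, 5) ≠ 0, so r is not a codeword (an error is present).
Step 3: locate the error. For a single error e at position i, S_ℓ = v_i·e·α_i^ℓ, so α_err = S_1/S_0.
  S_0^{−1} = 4^{−1} = 3 (mod 11), so α_err = 8·3 = 24 ≡ 2 = α_2. Error position i = 2.
  Consistency check: S_2/S_1 = 5·7 = 35 ≡ 2 = α_err ✓ (single-error assumption holds).
Step 4: error magnitude e = S_0/v_2 = S_0·∏_{j≠2}(α_2 − α_j) = 4·4 = 16 ≡ 5 (mod 11).
Step 5: correct position 2: c_2 = r_2 − e = 7 − 5 ≡ 2 (mod 11). Hence c = [4, 2, 7, 1, 0].
  Check: interpolating c through the α_i gives m(x) = 6 + 9·x (degree < 2) with m(α_i) = c_i for every i, so c is indeed a codeword.


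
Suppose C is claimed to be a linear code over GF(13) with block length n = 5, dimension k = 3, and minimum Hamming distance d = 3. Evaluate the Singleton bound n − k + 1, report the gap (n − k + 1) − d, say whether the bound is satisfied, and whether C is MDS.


Singleton RHS = n − k + 1 = 3, slack = 0, bound satisfied, MDS.

Singleton bound: d ≤ n − k + 1.
Here n = 5, k = 3, so n − k + 1 = 3.
Given d = 3, check d ≤ 3: YES.
Slack = (n − k + 1) − d = 0.
The code is MDS (slack = 0).
Description: the claimed parameters are [5, 3, 3]_13; such a code would be MDS (meets Singleton bound).


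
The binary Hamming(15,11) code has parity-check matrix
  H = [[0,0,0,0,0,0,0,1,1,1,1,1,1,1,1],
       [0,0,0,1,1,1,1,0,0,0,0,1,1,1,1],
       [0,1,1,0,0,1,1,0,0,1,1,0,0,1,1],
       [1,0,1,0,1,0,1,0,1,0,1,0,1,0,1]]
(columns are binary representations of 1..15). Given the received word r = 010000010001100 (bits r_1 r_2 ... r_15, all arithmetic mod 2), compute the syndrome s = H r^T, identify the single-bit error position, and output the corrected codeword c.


s = (1, 0, 1, 1)^T, error position = 11, corrected codeword c = 010000010011100

Compute s = H r^T mod 2 one row at a time:
  s_1 = 1 + 0 + 0 + 0 + 1 + 1 + 0 + 0 = 3 ≡ 1 (mod 2).
  s_2 = 0 + 0 + 0 + 0 + 1 + 1 + 0 + 0 = 2 ≡ 0 (mod 2).
  s_3 = 1 + 0 + 0 + 0 + 0 + 0 + 0 + 0 = 1 ≡ 1 (mod 2).
  s_4 = 0 + 0 + 0 + 0 + 0 + 0 + 1 + 0 = 1 ≡ 1 (mod 2).
s = (1, 0, 1, 1)^T — this equals column 11 of H (binary 1011), so error is at position 11.
Correct: flip bit 11 of r = 010000010001100 to get c = 010000010011100.


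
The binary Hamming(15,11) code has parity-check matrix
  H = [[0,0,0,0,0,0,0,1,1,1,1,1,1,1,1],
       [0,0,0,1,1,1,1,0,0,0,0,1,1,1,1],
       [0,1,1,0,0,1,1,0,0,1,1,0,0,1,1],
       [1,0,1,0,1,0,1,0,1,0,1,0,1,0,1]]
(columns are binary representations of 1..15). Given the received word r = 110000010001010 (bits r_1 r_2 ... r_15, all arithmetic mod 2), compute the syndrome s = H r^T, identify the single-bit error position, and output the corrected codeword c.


s = (1, 0, 0, 1)^T, error position = 9, corrected codeword c = 110000011001010

Compute s = H r^T mod 2 one row at a time:
  s_1 = 1 + 0 + 0 + 0 + 1 + 0 + 1 + 0 = 3 ≡ 1 (mod 2).
  s_2 = 0 + 0 + 0 + 0 + 1 + 0 + 1 + 0 = 2 ≡ 0 (mod 2).
  s_3 = 1 + 0 + 0 + 0 + 0 + 0 + 1 + 0 = 2 ≡ 0 (mod 2).
  s_4 = 1 + 0 + 0 + 0 + 0 + 0 + 0 + 0 = 1 ≡ 1 (mod 2).
s = (1, 0, 0, 1)^T — this equals column 9 of H (binary 1001), so error is at position 9.
Correct: flip bit 9 of r = 110000010001010 to get c = 110000011001010.


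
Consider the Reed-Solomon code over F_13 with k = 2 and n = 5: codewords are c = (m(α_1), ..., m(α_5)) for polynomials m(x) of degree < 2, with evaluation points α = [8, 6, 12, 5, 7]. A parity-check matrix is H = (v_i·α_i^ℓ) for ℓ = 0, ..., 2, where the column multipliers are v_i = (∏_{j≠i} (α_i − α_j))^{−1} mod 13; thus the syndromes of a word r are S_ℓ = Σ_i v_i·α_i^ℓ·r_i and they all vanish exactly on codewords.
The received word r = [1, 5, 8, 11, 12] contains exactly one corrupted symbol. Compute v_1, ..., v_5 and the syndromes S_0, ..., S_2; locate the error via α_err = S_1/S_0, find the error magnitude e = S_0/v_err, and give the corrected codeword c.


S = (4, 6, 9), error at position 1, error magnitude e = 8, c = [6, 5, 8, 11, 12].

Step 1: column multipliers v_i = (∏_{j≠i}(α_i − α_j))^{−1} mod 13.
  i = 1 (α = 8): (8−6)(8−12)(8−5)(8−7) = 2·(−4)·3·1 = −24 ≡ 2, so v_1 = 2^{−1} = 7 (mod 13).
  i = 2 (α = 6): (6−8)(6−12)(6−5)(6−7) = (−2)·(−6)·1·(−1) = −12 ≡ 1, so v_2 = 1^{−1} = 1 (mod 13).
  i = 3 (α = 12): (12−8)(12−6)(12−5)(12−7) = 4·6·7·5 = 840 ≡ 8, so v_3 = 8^{−1} = 5 (mod 13).
  i = 4 (α = 5): (5−8)(5−6)(5−12)(5−7) = (−3)·(−1)·(−7)·(−2) = 42 ≡ 3, so v_4 = 3^{−1} = 9 (mod 13).
  i = 5 (α = 7): (7−8)(7−6)(7−12)(7−5) = (−1)·1·(−5)·2 = 10 ≡ 10, so v_5 = 10^{−1} = 4 (mod 13).
  v = [7, 1, 5, 9, 4].
Step 2: syndromes of r = [1, 5, 8, 11, 12] (all sums mod 13).
  S_0 = Σ v_i r_i = 7·1 + 1·5 + 5·8 + 9·11 + 4·12 = 199 ≡ 4.
  S_1 = Σ v_i α_i r_i = 7·8·1 + 1·6·5 + 5·12·8 + 9·5·11 + 4·7·12 = 1397 ≡ 6.
  α_i^2 mod 13 = [12, 10, 1, 12, 10].
  S_2 = Σ v_i α_i^2 r_i = 7·12·1 + 1·10·5 + 5·1·8 + 9·12·11 + 4·10·12 = 1842 ≡ 9.
  S = (4, 6, 9) ≠ 0, so r is not a codeword (an error is present).
Step 3: locate the error. For a single error e at position i, S_ℓ = v_i·e·α_i^ℓ, so α_err = S_1/S_0.
  S_0^{−1} = 4^{−1} = 10 (mod 13), so α_err = 6·10 = 60 ≡ 8 = α_1. Error position i = 1.
  Consistency check: S_2/S_1 = 9·11 = 99 ≡ 8 = α_err ✓ (single-error assumption holds).
Step 4: error magnitude e = S_0/v_1 = S_0·∏_{j≠1}(α_1 − α_j) = 4·2 = 8 ≡ 8 (mod 13).
Step 5: correct position 1: c_1 = r_1 − e = 1 − 8 ≡ 6 (mod 13). Hence c = [6, 5, 8, 11, 12].
  Check: interpolating c through the α_i gives m(x) = 2 + 7·x (degree < 2) with m(α_i) = c_i for every i, so c is indeed a codeword.


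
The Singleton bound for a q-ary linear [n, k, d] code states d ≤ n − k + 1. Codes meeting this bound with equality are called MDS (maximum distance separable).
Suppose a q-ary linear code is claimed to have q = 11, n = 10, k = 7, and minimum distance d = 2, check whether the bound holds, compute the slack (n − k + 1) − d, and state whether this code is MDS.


Singleton RHS = n − k + 1 = 4, slack = 2, bound satisfied, not MDS.

Singleton bound: d ≤ n − k + 1.
Here n = 10, k = 7, so n − k + 1 = 4.
Given d = 2, check d ≤ 4: YES.
Slack = (n − k + 1) − d = 2.
The code is NOT MDS (slack = 2 > 0).
Description: the claimed parameters are [10, 7, 2]_11; such a code would be non-MDS.


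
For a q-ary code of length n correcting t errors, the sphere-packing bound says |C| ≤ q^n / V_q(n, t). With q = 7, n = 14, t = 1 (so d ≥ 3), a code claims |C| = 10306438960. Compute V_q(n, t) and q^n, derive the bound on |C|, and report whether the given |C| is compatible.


V_q(n, t) = 85, q^n = 678223072849, Hamming bound = 7979094974, |C| = 10306438960 > bound (violated).

Step 1: Compute V_q(n, t) = Σ_{j=0}^1 C(n, j) (q−1)^j.
  j = 0: C(14,0)·(6)^0 = 1·1 = 1.
  j = 1: C(14,1)·(6)^1 = 14·6 = 84.
  V_q(n, t) = 1 + 84 = 85.
Step 2: q^n = 7^14 = 678223072849.
Step 3: Hamming bound ⌊q^n / V_q(n,t)⌋ = ⌊678223072849/85⌋ = 7979094974.
Step 4: Compare |C| = 10306438960 to 7979094974: violated.
The claimed |C| lies above the Hamming bound, so no 7-ary code of length 14 with d ≥ 3 can have 10306438960 codewords.


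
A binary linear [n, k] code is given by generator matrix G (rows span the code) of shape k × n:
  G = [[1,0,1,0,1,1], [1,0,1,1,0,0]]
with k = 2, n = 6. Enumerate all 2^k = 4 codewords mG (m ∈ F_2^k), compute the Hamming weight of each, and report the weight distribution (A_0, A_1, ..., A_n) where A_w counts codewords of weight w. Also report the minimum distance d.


Weight distribution: A_0 = 1, A_3 = 2, A_4 = 1. Minimum distance d = 3.

Enumerate all 2^2 = 4 messages m ∈ F_2^2.
For each, compute codeword c = mG in F_2^6, then tally its weight.
  m = 00 → c = 000000, weight = 0.
  m = 10 → c = 101011, weight = 4.
  m = 01 → c = 101100, weight = 3.
  m = 11 → c = 000111, weight = 3.
Tally weights:
  weight 0: 1 codewords.
  weight 3: 2 codewords.
  weight 4: 1 codewords.
Minimum distance d = smallest w > 0 with A_w > 0 = 3.
Sanity: Σ A_w = 4 = 2^2 = 4 ✓.


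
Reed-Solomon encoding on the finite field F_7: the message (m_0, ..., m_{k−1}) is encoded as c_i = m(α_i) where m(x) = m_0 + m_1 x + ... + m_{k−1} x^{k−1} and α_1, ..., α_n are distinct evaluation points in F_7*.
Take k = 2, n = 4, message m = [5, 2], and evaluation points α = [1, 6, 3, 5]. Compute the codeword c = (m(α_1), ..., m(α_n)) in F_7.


c = [0, 3, 4, 1]

Message polynomial: m(x) = 5 + 2·x (mod 7).
For each evaluation point α_i, compute m(α_i) mod 7:
  α_1 = 1: Horner steps 2 → 0, so m(1) = 0.
  α_2 = 6: Horner steps 2 → 3, so m(6) = 3.
  α_3 = 3: Horner steps 2 → 4, so m(3) = 4.
  α_4 = 5: Horner steps 2 → 1, so m(5) = 1.
Codeword c = [0, 3, 4, 1] ∈ F_7^4.


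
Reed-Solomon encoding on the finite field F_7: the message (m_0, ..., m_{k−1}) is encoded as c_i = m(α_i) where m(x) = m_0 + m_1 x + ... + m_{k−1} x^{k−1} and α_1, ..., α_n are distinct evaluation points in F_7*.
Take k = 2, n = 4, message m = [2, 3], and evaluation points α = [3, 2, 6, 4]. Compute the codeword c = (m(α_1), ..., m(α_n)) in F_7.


c = [4, 1, 6, 0]

Message polynomial: m(x) = 2 + 3·x (mod 7).
For each evaluation point α_i, compute m(α_i) mod 7:
  α_1 = 3: Horner steps 3 → 4, so m(3) = 4.
  α_2 = 2: Horner steps 3 → 1, so m(2) = 1.
  α_3 = 6: Horner steps 3 → 6, so m(6) = 6.
  α_4 = 4: Horner steps 3 → 0, so m(4) = 0.
Codeword c = [4, 1, 6, 0] ∈ F_7^4.


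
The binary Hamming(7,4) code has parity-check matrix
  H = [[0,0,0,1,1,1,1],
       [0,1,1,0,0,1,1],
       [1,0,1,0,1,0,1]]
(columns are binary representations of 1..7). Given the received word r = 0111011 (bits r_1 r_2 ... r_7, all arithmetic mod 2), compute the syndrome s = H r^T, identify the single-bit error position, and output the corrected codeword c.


s = (1, 0, 0)^T, error position = 4, corrected codeword c = 0110011

Compute s = H r^T mod 2 one row at a time:
  s_1 = 1 + 0 + 1 + 1 = 3 ≡ 1 (mod 2).
  s_2 = 1 + 1 + 1 + 1 = 4 ≡ 0 (mod 2).
  s_3 = 0 + 1 + 0 + 1 = 2 ≡ 0 (mod 2).
s = (1, 0, 0)^T — this equals column 4 of H (binary 100), so error is at position 4.
Correct: flip bit 4 of r = 0111011 to get c = 0110011.


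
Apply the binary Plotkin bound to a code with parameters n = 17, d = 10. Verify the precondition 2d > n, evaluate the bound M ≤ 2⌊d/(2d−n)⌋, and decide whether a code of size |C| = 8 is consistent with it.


Plotkin bound M ≤ 6; given |C| = 8 > bound (violated).

Check applicability: 2d = 20, n = 17.
2d − n = 3 > 0, so Plotkin applies.
Compute d/(2d−n) = 10/3 ≈ 3.3333.
⌊d/(2d−n)⌋ = 3.
Plotkin bound: M ≤ 2·3 = 6.
Given |C| = 8, check: VIOLATED.
This |C| is above the Plotkin bound, so no binary code with n = 17, d = 10 and 8 codewords exists.


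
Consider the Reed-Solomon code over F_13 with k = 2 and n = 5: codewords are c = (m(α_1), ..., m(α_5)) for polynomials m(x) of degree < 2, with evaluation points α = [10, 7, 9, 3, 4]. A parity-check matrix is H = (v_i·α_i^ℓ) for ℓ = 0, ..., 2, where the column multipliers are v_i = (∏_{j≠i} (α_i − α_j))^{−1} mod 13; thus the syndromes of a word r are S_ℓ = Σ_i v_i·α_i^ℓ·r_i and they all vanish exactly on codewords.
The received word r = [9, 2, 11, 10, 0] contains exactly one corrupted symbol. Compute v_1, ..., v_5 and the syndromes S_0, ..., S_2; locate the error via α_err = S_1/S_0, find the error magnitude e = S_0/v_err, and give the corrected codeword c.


S = (5, 7, 2), error at position 5, error magnitude e = 5, c = [9, 2, 11, 10, 8].

Step 1: column multipliers v_i = (∏_{j≠i}(α_i − α_j))^{−1} mod 13.
  i = 1 (α = 10): (10−7)(10−9)(10−3)(10−4) = 3·1·7·6 = 126 ≡ 9, so v_1 = 9^{−1} = 3 (mod 13).
  i = 2 (α = 7): (7−10)(7−9)(7−3)(7−4) = (−3)·(−2)·4·3 = 72 ≡ 7, so v_2 = 7^{−1} = 2 (mod 13).
  i = 3 (α = 9): (9−10)(9−7)(9−3)(9−4) = (−1)·2·6·5 = −60 ≡ 5, so v_3 = 5^{−1} = 8 (mod 13).
  i = 4 (α = 3): (3−10)(3−7)(3−9)(3−4) = (−7)·(−4)·(−6)·(−1) = 168 ≡ 12, so v_4 = 12^{−1} = 12 (mod 13).
  i = 5 (α = 4): (4−10)(4−7)(4−9)(4−3) = (−6)·(−3)·(−5)·1 = −90 ≡ 1, so v_5 = 1^{−1} = 1 (mod 13).
  v = [3, 2, 8, 12, 1].
Step 2: syndromes of r = [9, 2, 11, 10, 0] (all sums mod 13).
  S_0 = Σ v_i r_i = 3·9 + 2·2 + 8·11 + 12·10 + 1·0 = 239 ≡ 5.
  S_1 = Σ v_i α_i r_i = 3·10·9 + 2·7·2 + 8·9·11 + 12·3·10 + 1·4·0 = 1450 ≡ 7.
  α_i^2 mod 13 = [9, 10, 3, 9, 3].
  S_2 = Σ v_i α_i^2 r_i = 3·9·9 + 2·10·2 + 8·3·11 + 12·9·10 + 1·3·0 = 1627 ≡ 2.
  S = (5, 7, 2) ≠ 0, so r is not a codeword (an error is present).
Step 3: locate the error. For a single error e at position i, S_ℓ = v_i·e·α_i^ℓ, so α_err = S_1/S_0.
  S_0^{−1} = 5^{−1} = 8 (mod 13), so α_err = 7·8 = 56 ≡ 4 = α_5. Error position i = 5.
  Consistency check: S_2/S_1 = 2·2 = 4 ≡ 4 = α_err ✓ (single-error assumption holds).
Step 4: error magnitude e = S_0/v_5 = S_0·∏_{j≠5}(α_5 − α_j) = 5·1 = 5 ≡ 5 (mod 13).
Step 5: correct position 5: c_5 = r_5 − e = 0 − 5 ≡ 8 (mod 13). Hence c = [9, 2, 11, 10, 8].
  Check: interpolating c through the α_i gives m(x) = 3 + 11·x (degree < 2) with m(α_i) = c_i for every i, so c is indeed a codeword.


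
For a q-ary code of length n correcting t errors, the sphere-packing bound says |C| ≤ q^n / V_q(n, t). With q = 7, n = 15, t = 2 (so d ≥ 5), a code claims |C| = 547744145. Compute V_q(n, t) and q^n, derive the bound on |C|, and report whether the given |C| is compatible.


V_q(n, t) = 3871, q^n = 4747561509943, Hamming bound = 1226443169, |C| = 547744145 ≤ bound (satisfied).

Step 1: Compute V_q(n, t) = Σ_{j=0}^2 C(n, j) (q−1)^j.
  j = 0: C(15,0)·(6)^0 = 1·1 = 1.
  j = 1: C(15,1)·(6)^1 = 15·6 = 90.
  j = 2: C(15,2)·(6)^2 = 105·36 = 3780.
  V_q(n, t) = 1 + 90 + 3780 = 3871.
Step 2: q^n = 7^15 = 4747561509943.
Step 3: Hamming bound ⌊q^n / V_q(n,t)⌋ = ⌊4747561509943/3871⌋ = 1226443169.
Step 4: Compare |C| = 547744145 to 1226443169: satisfied.
The claimed |C| lies below the Hamming bound.


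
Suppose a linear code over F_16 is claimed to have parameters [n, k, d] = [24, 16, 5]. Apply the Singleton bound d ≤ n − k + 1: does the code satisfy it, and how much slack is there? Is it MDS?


Singleton RHS = n − k + 1 = 9, slack = 4, bound satisfied, not MDS.

Singleton bound: d ≤ n − k + 1.
Here n = 24, k = 16, so n − k + 1 = 9.
Given d = 5, check d ≤ 9: YES.
Slack = (n − k + 1) − d = 4.
The code is NOT MDS (slack = 4 > 0).
Description: the claimed parameters are [24, 16, 5]_16; such a code would be non-MDS.


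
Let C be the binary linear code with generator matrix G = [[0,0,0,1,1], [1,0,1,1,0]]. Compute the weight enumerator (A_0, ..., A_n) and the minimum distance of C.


Weight distribution: A_0 = 1, A_2 = 1, A_3 = 2. Minimum distance d = 2.

Enumerate all 2^2 = 4 messages m ∈ F_2^2.
For each, compute codeword c = mG in F_2^5, then tally its weight.
  m = 00 → c = 00000, weight = 0.
  m = 10 → c = 00011, weight = 2.
  m = 01 → c = 10110, weight = 3.
  m = 11 → c = 10101, weight = 3.
Tally weights:
  weight 0: 1 codewords.
  weight 2: 1 codewords.
  weight 3: 2 codewords.
Minimum distance d = smallest w > 0 with A_w > 0 = 2.
Sanity: Σ A_w = 4 = 2^2 = 4 ✓.


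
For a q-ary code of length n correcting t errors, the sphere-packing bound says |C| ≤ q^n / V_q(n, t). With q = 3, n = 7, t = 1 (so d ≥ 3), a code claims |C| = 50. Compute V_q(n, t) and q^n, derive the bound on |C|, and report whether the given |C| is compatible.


V_q(n, t) = 15, q^n = 2187, Hamming bound = 145, |C| = 50 ≤ bound (satisfied).

Step 1: Compute V_q(n, t) = Σ_{j=0}^1 C(n, j) (q−1)^j.
  j = 0: C(7,0)·(2)^0 = 1·1 = 1.
  j = 1: C(7,1)·(2)^1 = 7·2 = 14.
  V_q(n, t) = 1 + 14 = 15.
Step 2: q^n = 3^7 = 2187.
Step 3: Hamming bound ⌊q^n / V_q(n,t)⌋ = ⌊2187/15⌋ = 145.
Step 4: Compare |C| = 50 to 145: satisfied.
The claimed |C| lies below the Hamming bound.
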